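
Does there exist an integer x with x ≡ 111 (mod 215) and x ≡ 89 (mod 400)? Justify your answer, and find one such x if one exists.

No, no such integer exists.

gcd(215, 400) = 5. If x ≡ 111 (mod 215) and x ≡ 89 (mod 400), then x ≡ 111 (mod 5) and x ≡ 89 (mod 5).
But 111 mod 5 = 1 while 89 mod 5 = 4, a contradiction.
Hence the system has no solution.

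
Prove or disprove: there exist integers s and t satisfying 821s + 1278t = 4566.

s = 636, t = -405

821 and 1278 are coprime, so 821s + 1278t ranges over all of ℤ.
Euclidean algorithm: 1278 = 1·821 + 457, 821 = 1·457 + 364, 457 = 1·364 + 93, 364 = 3·93 + 85, 93 = 1·85 + 8, 85 = 10·8 + 5, 8 = 1·5 + 3, 5 = 1·3 + 2, 3 = 1·2 + 1, 2 = 2·1 + 0.
Back-substituting, 1 = 3 − 1·2 = 3 − (5 − 1·3) = −5 + 2·3 = −5 + 2·(8 − 1·5) = 2·8 − 3·5 = 2·8 − 3·(85 − 10·8) = −3·85 + 32·8 = −3·85 + 32·(93 − 1·85) = 32·93 − 35·85 = 32·93 − 35·(364 − 3·93) = −35·364 + 137·93 = −35·364 + 137·(457 − 1·364) = 137·457 − 172·364 = 137·457 − 172·(821 − 1·457) = −172·821 + 309·457 = −172·821 + 309·(1278 − 1·821) = 309·1278 − 481·821; that is, 821·(-481) + 1278·309 = 1.
Multiplying through by 4566: s = (-481)·4566 = -2196246, t = 309·4566 = 1410894 is a solution.
Shifting by a multiple of (1278, −821) keeps it a solution: s = -2196246 + 1719·1278 = 636, t = 1410894 − 1719·821 = -405.
Indeed 821·636 + 1278·(-405) = 522156 − 517590 = 4566.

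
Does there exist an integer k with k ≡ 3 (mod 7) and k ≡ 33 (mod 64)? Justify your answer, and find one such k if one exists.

gcd(7, 64) = 1, so the Chinese Remainder Theorem guarantees exactly one residue class mod 448 satisfying both.
Write k = 3 + 7t and require 3 + 7t ≡ 33 (mod 64), i.e. 7t ≡ 30 (mod 64).
Invert 7 mod 64 by the Euclidean algorithm: 64 = 9·7 + 1, 7 = 7·1 + 0; back-substituting, 1 = 64 − 9·7. Hence 7·(-9) ≡ 1, so 7⁻¹ ≡ -9 ≡ 55 (mod 64).
Therefore t ≡ 55·30 = 1650 ≡ 50 (mod 64).
With t = 50: k = 3 + 7·50 = 353.
Check: 353 mod 7 = 3, 353 mod 64 = 33. ✓

k = 353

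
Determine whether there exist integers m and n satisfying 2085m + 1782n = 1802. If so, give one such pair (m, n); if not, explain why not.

No such integers exist.

Any value of 2085m + 1782n is a multiple of gcd(2085, 1782) = 3.
However 1802 leaves remainder 2 on division by 3.
So the equation is unsolvable over ℤ.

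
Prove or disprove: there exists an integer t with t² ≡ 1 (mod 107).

Take t = 106. Then 106² = 11236 = 105·107 + 1, so 106² ≡ 1 (mod 107).

t = 106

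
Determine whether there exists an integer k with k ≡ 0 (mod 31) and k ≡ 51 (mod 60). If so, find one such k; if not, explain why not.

k = 651

gcd(31, 60) = 1, so the Chinese Remainder Theorem guarantees exactly one residue class mod 1860 satisfying both.
Write k = 0 + 31t and require 0 + 31t ≡ 51 (mod 60), i.e. 31t ≡ 51 (mod 60).
Since 31·31 = 961 = 16·60 + 1, the inverse of 31 mod 60 is 31.
Multiplying by 31: t ≡ 31·51 = 1581 ≡ 21 (mod 60).
With t = 21: k = 0 + 31·21 = 651.
Verify: 651 = 21·31 + 0 and 651 = 10·60 + 51. ✓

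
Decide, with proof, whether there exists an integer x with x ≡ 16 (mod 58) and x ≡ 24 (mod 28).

x = 248

Here gcd(58, 28) = 2, and both 16 and 24 leave remainder 0 mod 2, so the system is consistent.
Step through x = 16, 16 + 58, 16 + 2·58, …: the values 16, 74, 132, 190, 248 reduce mod 28 to 16, 18, 20, 22, 24. The value 248 hits 24.
Verify: 248 = 4·58 + 16 and 248 = 8·28 + 24. ✓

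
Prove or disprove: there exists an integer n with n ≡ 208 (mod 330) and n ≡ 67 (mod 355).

No, no such integer exists.

Both moduli are multiples of 5 = gcd(330, 355), so any solution would satisfy n ≡ 208 and n ≡ 67 modulo 5 simultaneously.
But 208 mod 5 = 3 while 67 mod 5 = 2, a contradiction.
So no integer satisfies both congruences.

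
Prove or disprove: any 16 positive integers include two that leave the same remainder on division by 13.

Partition the integers by their residue mod 13; there are 13 classes.
With 16 integers and only 13 classes, the pigeonhole principle forces two of them, say a and b, into the same class.
That is, a and b leave the same remainder on division by 13, as claimed.

True.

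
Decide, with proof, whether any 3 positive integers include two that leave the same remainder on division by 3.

Consider the 3 integers 1, 2, 3. They lie in distinct residue classes modulo 3, since 3 ≤ 3.
So no two of them leave the same remainder on division by 3; the claim fails for this set.

No; for instance {1, 2, 3} is a counterexample.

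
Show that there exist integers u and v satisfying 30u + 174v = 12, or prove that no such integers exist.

gcd(30, 174) = 6, and 6 divides 12, so integer solutions exist.
Dividing through by 6 reduces the equation to 5u + 29v = 2.
Run the Euclidean algorithm on 29 and 5: 29 = 5·5 + 4, 5 = 1·4 + 1, 4 = 4·1 + 0.
Working back up the chain: 1 = 5 − 1·4 = 5 − (29 − 5·5) = −29 + 6·5. So 5·6 + 29·(-1) = 1.
Times 2: 5·12 + 29·(-2) = 2, so (12, -2) solves it.
Check: 30·12 + 174·(-2) = 360 − 348 = 12. ✓

u = 12, v = -2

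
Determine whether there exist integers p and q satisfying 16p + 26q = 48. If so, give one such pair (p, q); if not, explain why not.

Every value of 16p + 26q is a multiple of gcd(16, 26) = 2; since 2 ∣ 48, solutions exist.
Dividing through by 2 reduces the equation to 8p + 13q = 24.
Dividing repeatedly: 13 = 1·8 + 5, 8 = 1·5 + 3, 5 = 1·3 + 2, 3 = 1·2 + 1, 2 = 2·1 + 0.
Back-substituting, 1 = 3 − 1·2 = 3 − (5 − 1·3) = −5 + 2·3 = −5 + 2·(8 − 1·5) = 2·8 − 3·5 = 2·8 − 3·(13 − 1·8) = −3·13 + 5·8; that is, 8·5 + 13·(-3) = 1.
Scaling by 24 gives the particular solution (p, q) = (120, -72).
Subtracting 9·13 from p and adding 9·8 to q gives the tidier solution (3, 0).
Check: 16·3 + 26·0 = 48 + 0 = 48. ✓

p = 3, q = 0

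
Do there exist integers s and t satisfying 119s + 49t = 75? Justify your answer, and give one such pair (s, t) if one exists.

No, no such integers exist.

gcd(119, 49) = 7, so every integer of the form 119s + 49t is a multiple of 7.
However 75 leaves remainder 5 on division by 7.
Therefore 119s + 49t = 75 has no solution in integers.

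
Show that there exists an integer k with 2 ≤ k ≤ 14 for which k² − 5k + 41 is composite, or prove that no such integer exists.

At k = 9: 9² − 5·9 + 41 = 77 = 7·11, which is composite.

k = 9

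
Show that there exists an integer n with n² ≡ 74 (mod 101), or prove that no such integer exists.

No, no such integer exists.

Apply Euler's criterion with the prime 101: 74 is a quadratic residue iff 74^50 ≡ 1 (mod 101), and a non-residue iff it is ≡ −1.
Repeated squaring mod 101: 74^2 = 5476 ≡ 22; 74^4 ≡ 22² = 484 ≡ 80; 74^8 ≡ 80² = 6400 ≡ 37; 74^16 ≡ 37² = 1369 ≡ 56; 74^32 ≡ 56² = 3136 ≡ 5.
Since 50 = 32 + 16 + 2, 74^50 ≡ 5 · 56 · 22; multiplying out mod 101: 5·56 = 280 ≡ 78, then 78·22 = 1716 ≡ 100. Thus 74^50 ≡ 100 ≡ −1 (mod 101).
The value −1 means 74 is a non-residue modulo 101, so n² ≡ 74 (mod 101) is impossible.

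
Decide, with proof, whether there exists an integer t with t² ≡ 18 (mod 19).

No such integer exists.

Computing t² mod 19 for t = 0, 1, …, 9 (enough, by the symmetry t ↦ 19 − t) gives 0, 1, 4, 9, 16, 6, 17, 11, 7, 5.
The set of squares mod 19 is therefore {0, 1, 4, 5, 6, 7, 9, 11, 16, 17}, which does not contain 18.
Therefore t² ≡ 18 (mod 19) has no solution.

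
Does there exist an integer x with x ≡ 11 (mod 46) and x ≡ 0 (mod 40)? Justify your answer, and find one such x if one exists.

gcd(46, 40) = 2. If x ≡ 11 (mod 46) and x ≡ 0 (mod 40), then x ≡ 11 (mod 2) and x ≡ 0 (mod 2).
These are incompatible: 11 − 0 = 11 is not divisible by 2.
Therefore no such x exists.

No, no such integer exists.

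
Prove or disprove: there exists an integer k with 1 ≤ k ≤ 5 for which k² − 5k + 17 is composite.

No, no such integer k in that range exists.

The values for k = 1, 2, …, 5 are 13, 11, 11, 13, 17, and each of these is prime.
So no value in the range makes the expression composite.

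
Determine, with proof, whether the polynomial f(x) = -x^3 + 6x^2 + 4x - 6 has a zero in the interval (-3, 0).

Such a root exists.

f(-3) = 63 and f(0) = -6, which have opposite signs.
Since f is a polynomial it is continuous on [-3, 0].
By the Intermediate Value Theorem f must vanish at some point of (-3, 0).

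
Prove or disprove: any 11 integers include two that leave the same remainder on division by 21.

Take the 11 consecutive integers 43, 44, …, 53: their residues mod 21 are all distinct because 11 ≤ 21.
So no two of them leave the same remainder on division by 21; the claim fails for this set.

No, the set {43, 44, 45, 46, 47, 48, 49, 50, 51, 52, 53} is a counterexample.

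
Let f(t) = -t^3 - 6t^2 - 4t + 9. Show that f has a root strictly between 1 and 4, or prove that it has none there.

f(1) = -2 and f(4) = -167, both negative, so a sign-change argument is unavailable; we show f keeps this sign on the whole interval.
Substitute t = 1 + u, where 0 < u < 3 on the interval. Expanding, f(1 + u) = -u^3 - 9u^2 - 19u - 2.
The nonzero coefficients here are all negative, so for u > 0 every term is negative (or zero), and the constant term -2 is strictly negative.
So f is strictly negative on (1, 4); no root exists in the interval.

No.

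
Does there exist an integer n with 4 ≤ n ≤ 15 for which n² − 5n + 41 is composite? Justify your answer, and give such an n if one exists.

n = 10

At n = 10: 10² − 5·10 + 41 = 91 = 7·13, which is composite.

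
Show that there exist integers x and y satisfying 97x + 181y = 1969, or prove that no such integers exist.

x = 108, y = -47

97 and 181 are coprime, so 97x + 181y ranges over all of ℤ.
Run the Euclidean algorithm on 181 and 97: 181 = 1·97 + 84, 97 = 1·84 + 13, 84 = 6·13 + 6, 13 = 2·6 + 1, 6 = 6·1 + 0.
Working back up the chain: 1 = 13 − 2·6 = 13 − 2·(84 − 6·13) = −2·84 + 13·13 = −2·84 + 13·(97 − 1·84) = 13·97 − 15·84 = 13·97 − 15·(181 − 1·97) = −15·181 + 28·97. So 97·28 + 181·(-15) = 1.
Scaling by 1969 gives the particular solution (x, y) = (55132, -29535).
Shifting by a multiple of (181, −97) keeps it a solution: x = 55132 − 304·181 = 108, y = -29535 + 304·97 = -47.
Check: 97·108 + 181·(-47) = 10476 − 8507 = 1969. ✓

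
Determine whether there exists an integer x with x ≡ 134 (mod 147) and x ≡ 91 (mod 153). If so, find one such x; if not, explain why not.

gcd(147, 153) = 3. If x ≡ 134 (mod 147) and x ≡ 91 (mod 153), then x ≡ 134 (mod 3) and x ≡ 91 (mod 3).
But 134 mod 3 = 2 while 91 mod 3 = 1, a contradiction.
Hence the system has no solution.

No, no such integer exists.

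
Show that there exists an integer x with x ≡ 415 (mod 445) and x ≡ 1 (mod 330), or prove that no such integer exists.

Both moduli are multiples of 5 = gcd(445, 330), so any solution would satisfy x ≡ 415 and x ≡ 1 modulo 5 simultaneously.
These are incompatible: 415 − 1 = 414 is not divisible by 5.
Therefore no such x exists.

No such integer exists.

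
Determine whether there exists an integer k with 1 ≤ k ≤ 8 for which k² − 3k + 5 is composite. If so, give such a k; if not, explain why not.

k = 8

At k = 8: 8² − 3·8 + 5 = 45 = 3·15, which is composite.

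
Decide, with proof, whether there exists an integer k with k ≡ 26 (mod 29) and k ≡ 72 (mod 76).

k = 1592

Since 29 and 76 share no common factor, CRT says the pair of congruences has a solution (unique mod 2204).
Any solution of the first congruence is k = 26 + 29t; substituting into the second, 29t ≡ 72 − 26 ≡ 46 (mod 76).
Invert 29 mod 76 by the Euclidean algorithm: 76 = 2·29 + 18, 29 = 1·18 + 11, 18 = 1·11 + 7, 11 = 1·7 + 4, 7 = 1·4 + 3, 4 = 1·3 + 1, 3 = 3·1 + 0; back-substituting, 1 = 4 − 1·3 = 4 − (7 − 1·4) = −7 + 2·4 = −7 + 2·(11 − 1·7) = 2·11 − 3·7 = 2·11 − 3·(18 − 1·11) = −3·18 + 5·11 = −3·18 + 5·(29 − 1·18) = 5·29 − 8·18 = 5·29 − 8·(76 − 2·29) = −8·76 + 21·29. Hence 29·21 ≡ 1, so 29⁻¹ ≡ 21 (mod 76).
Therefore t ≡ 21·46 = 966 ≡ 54 (mod 76).
Taking t = 54 gives k = 26 + 29·54 = 1592.
Check: 1592 mod 29 = 26, 1592 mod 76 = 72. ✓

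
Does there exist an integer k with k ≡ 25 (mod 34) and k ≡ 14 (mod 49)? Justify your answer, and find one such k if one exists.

gcd(34, 49) = 1, so the Chinese Remainder Theorem guarantees exactly one residue class mod 1666 satisfying both.
Any solution of the first congruence is k = 25 + 34t; substituting into the second, 34t ≡ 14 − 25 ≡ 38 (mod 49).
Invert 34 mod 49 by the Euclidean algorithm: 49 = 1·34 + 15, 34 = 2·15 + 4, 15 = 3·4 + 3, 4 = 1·3 + 1, 3 = 3·1 + 0; back-substituting, 1 = 4 − 1·3 = 4 − (15 − 3·4) = −15 + 4·4 = −15 + 4·(34 − 2·15) = 4·34 − 9·15 = 4·34 − 9·(49 − 1·34) = −9·49 + 13·34. Hence 34·13 ≡ 1, so 34⁻¹ ≡ 13 (mod 49).
Therefore t ≡ 13·38 = 494 ≡ 4 (mod 49).
Taking t = 4 gives k = 25 + 34·4 = 161.
Indeed 161 ≡ 25 (mod 34) and 161 ≡ 14 (mod 49).

k = 161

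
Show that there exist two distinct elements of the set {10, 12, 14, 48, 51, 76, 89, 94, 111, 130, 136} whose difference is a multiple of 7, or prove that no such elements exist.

10 mod 7 = 3 and 94 mod 7 = 3, so 94 − 10 = 84 = 12·7.

10 and 94 are such a pair.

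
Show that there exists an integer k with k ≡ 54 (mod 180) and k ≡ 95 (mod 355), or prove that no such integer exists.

No such integer exists.

gcd(180, 355) = 5. If k ≡ 54 (mod 180) and k ≡ 95 (mod 355), then k ≡ 54 (mod 5) and k ≡ 95 (mod 5).
These are incompatible: 54 − 95 = -41 is not divisible by 5.
So no integer satisfies both congruences.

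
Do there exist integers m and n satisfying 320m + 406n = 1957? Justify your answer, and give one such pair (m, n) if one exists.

gcd(320, 406) = 2, so every integer of the form 320m + 406n is a multiple of 2.
However 1957 leaves remainder 1 on division by 2.
Hence no integers m, n satisfy the equation.

No, no such integers exist.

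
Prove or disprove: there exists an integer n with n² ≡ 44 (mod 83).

n = 25

Take n = 25. Then 25² = 625 = 7·83 + 44, so 25² ≡ 44 (mod 83).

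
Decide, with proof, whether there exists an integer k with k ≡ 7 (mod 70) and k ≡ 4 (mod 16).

No, no such integer exists.

Both moduli are multiples of 2 = gcd(70, 16), so any solution would satisfy k ≡ 7 and k ≡ 4 modulo 2 simultaneously.
But 7 mod 2 = 1 while 4 mod 2 = 0, a contradiction.
So no integer satisfies both congruences.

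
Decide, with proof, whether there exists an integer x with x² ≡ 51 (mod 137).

No such integer exists.

137 is prime, so by Euler's criterion 51 is a square mod 137 iff 51^((137−1)/2) = 51^68 ≡ 1 (mod 137).
Squaring successively (mod 137): 51^2 = 2601 ≡ 135; 51^4 ≡ 135² = 18225 ≡ 4; 51^8 ≡ 4² = 16 ≡ 16; 51^16 ≡ 16² = 256 ≡ 119; 51^32 ≡ 119² = 14161 ≡ 50; 51^64 ≡ 50² = 2500 ≡ 34.
Since 68 = 64 + 4, 51^68 ≡ 34 · 4; multiplying out mod 137: 34·4 = 136 ≡ 136. Thus 51^68 ≡ 136 ≡ −1 (mod 137).
The value −1 means 51 is a non-residue modulo 137, so x² ≡ 51 (mod 137) is impossible.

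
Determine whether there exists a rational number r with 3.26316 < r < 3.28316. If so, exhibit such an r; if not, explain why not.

r = 36/11

Scale by 11: the interval becomes (35.89476, 36.11476), which contains the integer 36.
Dividing back, 3.26316 < 36/11 < 3.28316, and 36/11 is rational.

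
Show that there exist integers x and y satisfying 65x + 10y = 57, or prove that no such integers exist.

gcd(65, 10) = 5, so every integer of the form 65x + 10y is a multiple of 5.
But 57 = 5·11 + 2, so 5 ∤ 57.
So the equation is unsolvable over ℤ.

No such integers exist.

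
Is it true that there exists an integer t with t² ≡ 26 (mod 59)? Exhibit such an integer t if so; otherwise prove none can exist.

t = 12

Take t = 12. Then 12² = 144 = 2·59 + 26, so 12² ≡ 26 (mod 59).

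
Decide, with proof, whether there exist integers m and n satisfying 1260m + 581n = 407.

gcd(1260, 581) = 7, so every integer of the form 1260m + 581n is a multiple of 7.
But 407 = 7·58 + 1, so 7 ∤ 407.
So the equation is unsolvable over ℤ.

No such integers exist.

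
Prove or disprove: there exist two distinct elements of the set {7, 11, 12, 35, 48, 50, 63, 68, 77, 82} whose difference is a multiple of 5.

Yes: 7 and 12.

7 mod 5 = 2 and 12 mod 5 = 2, so 12 − 7 = 5 = 1·5.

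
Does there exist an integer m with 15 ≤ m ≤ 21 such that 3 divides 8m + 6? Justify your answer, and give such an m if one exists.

At m = 15 we get 8·15 + 6 = 126, and 126 = 3·42.

m = 15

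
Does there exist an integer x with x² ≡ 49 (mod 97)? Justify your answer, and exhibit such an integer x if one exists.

x = 7

Take x = 7. Then 7² = 49, and since 0 ≤ 49 < 97 this is already reduced: 7² ≡ 49 (mod 97).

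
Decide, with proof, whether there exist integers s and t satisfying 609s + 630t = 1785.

Since gcd(609, 630) = 21 and 1785 = 21·85, Bézout's identity guarantees a solution.
Dividing through by 21 reduces the equation to 29s + 30t = 85.
Run the Euclidean algorithm on 30 and 29: 30 = 1·29 + 1, 29 = 29·1 + 0.
Working back up the chain: 1 = 30 − 1·29. So 29·(-1) + 30·1 = 1.
Multiplying through by 85: s = (-1)·85 = -85, t = 1·85 = 85 is a solution.
Adding 3·30 to s and subtracting 3·29 from t gives the tidier solution (5, -2).
Check: 609·5 + 630·(-2) = 3045 − 1260 = 1785. ✓

s = 5, t = -2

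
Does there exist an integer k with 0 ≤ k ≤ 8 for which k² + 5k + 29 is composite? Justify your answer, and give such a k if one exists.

At k = 4: 4² + 5·4 + 29 = 65 = 5·13, which is composite.

k = 4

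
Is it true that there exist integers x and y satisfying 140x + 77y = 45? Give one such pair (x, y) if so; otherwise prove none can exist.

No such integers exist.

Both 140 and 77 are divisible by gcd(140, 77) = 7, hence so is any combination 140x + 77y.
However 45 leaves remainder 3 on division by 7.
Hence no integers x, y satisfy the equation.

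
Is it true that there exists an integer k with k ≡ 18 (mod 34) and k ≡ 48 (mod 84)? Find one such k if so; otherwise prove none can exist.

k = 1140

Here gcd(34, 84) = 2, and both 18 and 48 leave remainder 0 mod 2, so the system is consistent.
Put k = 18 + 34t, so we need 34t ≡ 30 (mod 84), equivalently (divide by 2) 17t ≡ 15 (mod 42).
Invert 17 mod 42 by the Euclidean algorithm: 42 = 2·17 + 8, 17 = 2·8 + 1, 8 = 8·1 + 0; back-substituting, 1 = 17 − 2·8 = 17 − 2·(42 − 2·17) = −2·42 + 5·17. Hence 17·5 ≡ 1, so 17⁻¹ ≡ 5 (mod 42).
Therefore t ≡ 5·15 = 75 ≡ 33 (mod 42).
Then k = 18 + 34·33 = 1140.
Indeed 1140 ≡ 18 (mod 34) and 1140 ≡ 48 (mod 84).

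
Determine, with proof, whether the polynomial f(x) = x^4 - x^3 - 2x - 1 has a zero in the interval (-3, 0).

f(-3) = 113 and f(0) = -1, which have opposite signs.
As a polynomial, f is continuous on every closed interval.
By the Intermediate Value Theorem, f takes the value 0 somewhere in the open interval.

Such a root exists.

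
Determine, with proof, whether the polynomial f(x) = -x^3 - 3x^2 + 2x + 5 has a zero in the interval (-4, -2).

f(-4) = 13 and f(-2) = -3, which have opposite signs.
Since f is a polynomial it is continuous on [-4, -2].
By the Intermediate Value Theorem, f takes the value 0 somewhere in the open interval.

Yes, f has a root in the interval.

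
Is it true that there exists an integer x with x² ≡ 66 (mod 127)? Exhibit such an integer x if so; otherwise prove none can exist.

No, no such integer exists.

Apply Euler's criterion with the prime 127: 66 is a quadratic residue iff 66^63 ≡ 1 (mod 127), and a non-residue iff it is ≡ −1.
Repeated squaring mod 127: 66^2 = 4356 ≡ 38; 66^4 ≡ 38² = 1444 ≡ 47; 66^8 ≡ 47² = 2209 ≡ 50; 66^16 ≡ 50² = 2500 ≡ 87; 66^32 ≡ 87² = 7569 ≡ 76.
Since 63 = 32 + 16 + 8 + 4 + 2 + 1, 66^63 ≡ 76 · 87 · 50 · 47 · 38 · 66; multiplying out mod 127: 76·87 = 6612 ≡ 8, then 8·50 = 400 ≡ 19, then 19·47 = 893 ≡ 4, then 4·38 = 152 ≡ 25, then 25·66 = 1650 ≡ 126. Thus 66^63 ≡ 126 ≡ −1 (mod 127).
The value −1 means 66 is a non-residue modulo 127, so x² ≡ 66 (mod 127) is impossible.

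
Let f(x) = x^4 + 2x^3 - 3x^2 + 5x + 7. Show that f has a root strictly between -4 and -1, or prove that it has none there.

f(-4) = 67 and f(-1) = -2, which have opposite signs.
As a polynomial, f is continuous on every closed interval.
By the Intermediate Value Theorem f must vanish at some point of (-4, -1).

Such a root exists.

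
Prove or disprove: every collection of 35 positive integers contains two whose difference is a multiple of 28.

True.

There are exactly 28 possible remainders on division by 28.
Since 35 > 28, two of the 35 integers must share a residue class by the pigeonhole principle; call them a and b.
Equal remainders mean a − b ≡ 0 (mod 28), so 28 divides their difference.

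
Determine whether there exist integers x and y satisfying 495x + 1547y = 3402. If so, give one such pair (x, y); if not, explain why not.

x = 35, y = -9

495 and 1547 are coprime, so 495x + 1547y ranges over all of ℤ.
Euclidean algorithm: 1547 = 3·495 + 62, 495 = 7·62 + 61, 62 = 1·61 + 1, 61 = 61·1 + 0.
Unwinding: 1 = 62 − 1·61 = 62 − (495 − 7·62) = −495 + 8·62 = −495 + 8·(1547 − 3·495) = 8·1547 − 25·495, i.e. 495·(-25) + 1547·8 = 1.
Times 3402: 495·(-85050) + 1547·27216 = 3402, so (-85050, 27216) solves it.
Shifting by a multiple of (1547, −495) keeps it a solution: x = -85050 + 55·1547 = 35, y = 27216 − 55·495 = -9.
Indeed 495·35 + 1547·(-9) = 17325 − 13923 = 3402.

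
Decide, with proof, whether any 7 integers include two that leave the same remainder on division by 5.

Yes, this is always true.

Partition the integers by their residue mod 5; there are 5 classes.
Placing 7 integers into 5 classes, some class receives at least two — say a and b.
So a and b have equal remainders mod 5, which is exactly what was to be shown.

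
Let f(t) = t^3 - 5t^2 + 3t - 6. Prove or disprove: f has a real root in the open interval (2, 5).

Such a root exists.

f(2) = -12 and f(5) = 9, which have opposite signs.
As a polynomial, f is continuous on every closed interval.
By the Intermediate Value Theorem, f takes the value 0 somewhere in the open interval.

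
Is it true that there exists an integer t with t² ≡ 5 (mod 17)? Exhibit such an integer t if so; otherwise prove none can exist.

There is no such integer.

Squares mod 17 repeat after t = 8 (as (−t)² = t²); for t = 0..8 they are 0, 1, 4, 9, 16, 8, 2, 15, 13.
So the quadratic residues mod 17 are {0, 1, 2, 4, 8, 9, 13, 15, 16}, and 5 is not among them.
Hence no integer t has t² ≡ 5 (mod 17).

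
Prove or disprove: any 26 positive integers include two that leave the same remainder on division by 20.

There are exactly 20 possible remainders on division by 20.
With 26 integers and only 20 classes, the pigeonhole principle forces two of them, say a and b, into the same class.
That is, a and b leave the same remainder on division by 20, as claimed.

Yes.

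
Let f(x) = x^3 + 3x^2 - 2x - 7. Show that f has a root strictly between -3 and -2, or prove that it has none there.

Yes, f has a root in the interval.

f(-3) = -1 and f(-2) = 1, which have opposite signs.
Since f is a polynomial it is continuous on [-3, -2].
By the Intermediate Value Theorem f must vanish at some point of (-3, -2).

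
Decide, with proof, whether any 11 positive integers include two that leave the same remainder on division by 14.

No; for instance {26, 27, 28, 29, 30, 31, 32, 33, 34, 35, 36} is a counterexample.

Take the 11 consecutive integers 26, 27, …, 36: their residues mod 14 are all distinct because 11 ≤ 14.
Hence this collection has no pair with equal remainders mod 14, disproving the claim.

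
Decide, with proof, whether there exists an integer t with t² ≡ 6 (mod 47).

t = 37 works: 37² = 1369, and 1369 − 6 = 1363 = 29·47.

t = 37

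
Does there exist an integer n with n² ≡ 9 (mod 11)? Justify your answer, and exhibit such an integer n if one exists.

n = 8

Take n = 8. Then 8² = 64 = 5·11 + 9, so 8² ≡ 9 (mod 11).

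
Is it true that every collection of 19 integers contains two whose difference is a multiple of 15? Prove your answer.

Yes.

Partition the integers by their residue mod 15; there are 15 classes.
Since 19 > 15, two of the 19 integers must share a residue class by the pigeonhole principle; call them a and b.
Equal remainders mean a − b ≡ 0 (mod 15), so 15 divides their difference.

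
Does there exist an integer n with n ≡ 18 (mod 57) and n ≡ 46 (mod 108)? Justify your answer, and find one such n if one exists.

Both moduli are multiples of 3 = gcd(57, 108), so any solution would satisfy n ≡ 18 and n ≡ 46 modulo 3 simultaneously.
These are incompatible: 18 − 46 = -28 is not divisible by 3.
So no integer satisfies both congruences.

There is no such integer.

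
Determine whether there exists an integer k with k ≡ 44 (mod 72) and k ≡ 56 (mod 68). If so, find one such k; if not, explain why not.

Here gcd(72, 68) = 4, and both 44 and 56 leave remainder 0 mod 4, so the system is consistent.
Step through k = 44, 44 + 72, 44 + 2·72, …: the values 44, 116, 188, 260 reduce mod 68 to 44, 48, 52, 56. The value 260 hits 56.
Indeed 260 ≡ 44 (mod 72) and 260 ≡ 56 (mod 68).

k = 260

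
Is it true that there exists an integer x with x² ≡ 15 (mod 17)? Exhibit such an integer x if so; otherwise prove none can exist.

x = 7 works: 7² = 49, and 49 − 15 = 34 = 2·17.

x = 7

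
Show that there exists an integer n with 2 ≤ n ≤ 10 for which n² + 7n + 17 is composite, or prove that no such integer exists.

n = 10

At n = 10: 10² + 7·10 + 17 = 187 = 11·17, which is composite.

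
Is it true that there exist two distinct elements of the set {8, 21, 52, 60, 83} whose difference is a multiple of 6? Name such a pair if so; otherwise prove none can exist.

No such pair exists.

Reduce each element modulo 6: 8↦2, 21↦3, 52↦4, 60↦0, 83↦5.
All 5 residues are distinct, so no two elements differ by a multiple of 6.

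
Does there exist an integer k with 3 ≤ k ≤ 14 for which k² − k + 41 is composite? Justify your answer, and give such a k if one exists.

The values for k = 3, 4, …, 14 are 47, 53, 61, 71, 83, 97, 113, 131, 151, 173, 197, 223, and each of these is prime.
So no value in the range makes the expression composite.

No, no such integer k in that range exists.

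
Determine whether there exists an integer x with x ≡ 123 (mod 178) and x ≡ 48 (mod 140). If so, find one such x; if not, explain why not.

No such integer exists.

Reduce both congruences modulo 2, which divides 178 and 140: they say x ≡ 123 (mod 2) and x ≡ 48 (mod 2).
These are incompatible: 123 − 48 = 75 is not divisible by 2.
Hence the system has no solution.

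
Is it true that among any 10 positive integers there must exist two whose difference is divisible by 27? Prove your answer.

No; for instance {5, 6, 7, 8, 9, 10, 11, 12, 13, 14} is a counterexample.

Consider the 10 integers 5, 6, …, 14. They lie in distinct residue classes modulo 27, since 10 ≤ 27.
The differences between them range over 1, …, 9, none of which is divisible by 27.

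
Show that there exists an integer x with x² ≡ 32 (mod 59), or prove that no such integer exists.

59 is prime, so by Euler's criterion 32 is a square mod 59 iff 32^((59−1)/2) = 32^29 ≡ 1 (mod 59).
Repeated squaring mod 59: 32^2 = 1024 ≡ 21; 32^4 ≡ 21² = 441 ≡ 28; 32^8 ≡ 28² = 784 ≡ 17; 32^16 ≡ 17² = 289 ≡ 53.
Since 29 = 16 + 8 + 4 + 1, 32^29 ≡ 53 · 17 · 28 · 32; multiplying out mod 59: 53·17 = 901 ≡ 16, then 16·28 = 448 ≡ 35, then 35·32 = 1120 ≡ 58. Thus 32^29 ≡ 58 ≡ −1 (mod 59).
By Euler's criterion 32 is a quadratic non-residue mod 59: no x satisfies x² ≡ 32 (mod 59).

There is no such integer.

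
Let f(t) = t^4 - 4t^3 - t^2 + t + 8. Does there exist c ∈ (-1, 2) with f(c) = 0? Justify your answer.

Yes, f has a root in the interval.

f(-1) = 11 and f(2) = -10, which have opposite signs.
Since f is a polynomial it is continuous on [-1, 2].
The Intermediate Value Theorem then guarantees some c ∈ (-1, 2) with f(c) = 0.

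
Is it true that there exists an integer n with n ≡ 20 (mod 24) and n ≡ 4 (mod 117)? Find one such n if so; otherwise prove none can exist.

Both moduli are multiples of 3 = gcd(24, 117), so any solution would satisfy n ≡ 20 and n ≡ 4 modulo 3 simultaneously.
But 20 mod 3 = 2 while 4 mod 3 = 1, a contradiction.
Therefore no such n exists.

No, no such integer exists.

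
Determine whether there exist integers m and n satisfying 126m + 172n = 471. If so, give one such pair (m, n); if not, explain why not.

No, no such integers exist.

Both 126 and 172 are divisible by gcd(126, 172) = 2, hence so is any combination 126m + 172n.
But 471 = 2·235 + 1, so 2 ∤ 471.
So the equation is unsolvable over ℤ.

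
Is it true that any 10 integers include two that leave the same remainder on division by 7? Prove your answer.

Partition the integers by their residue mod 7; there are 7 classes.
Placing 10 integers into 7 classes, some class receives at least two — say a and b.
So a and b have equal remainders mod 7, which is exactly what was to be shown.

Yes, this is always true.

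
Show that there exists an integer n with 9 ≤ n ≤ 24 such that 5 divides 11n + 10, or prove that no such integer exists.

At n = 10 we get 11·10 + 10 = 120, and 120 = 5·24.

n = 10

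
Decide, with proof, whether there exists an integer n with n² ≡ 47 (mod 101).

n = 42

Take n = 42. Then 42² = 1764 = 17·101 + 47, so 42² ≡ 47 (mod 101).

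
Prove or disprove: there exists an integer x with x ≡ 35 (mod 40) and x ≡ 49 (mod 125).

There is no such integer.

Reduce both congruences modulo 5, which divides 40 and 125: they say x ≡ 35 (mod 5) and x ≡ 49 (mod 5).
These are incompatible: 35 − 49 = -14 is not divisible by 5.
So no integer satisfies both congruences.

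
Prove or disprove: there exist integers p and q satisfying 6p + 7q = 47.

Since gcd(6, 7) = 1, every integer is an integer combination of 6 and 7.
Run the Euclidean algorithm on 7 and 6: 7 = 1·6 + 1, 6 = 6·1 + 0.
Back-substituting, 1 = 7 − 1·6; that is, 6·(-1) + 7·1 = 1.
Scaling by 47 gives the particular solution (p, q) = (-47, 47).
Adding 7·7 to p and subtracting 7·6 from q gives the tidier solution (2, 5).
Check: 6·2 + 7·5 = 12 + 35 = 47. ✓

p = 2, q = 5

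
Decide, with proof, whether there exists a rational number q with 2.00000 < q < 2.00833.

q = 243/121

Scale by 121: the interval becomes (242.00000, 243.00793), which contains the integer 243.
So q = 243/121 works: it is a ratio of integers, and dividing 121·2.00000 < 243 < 121·2.00833 through by 121 gives 2.00000 < 243/121 < 2.00833.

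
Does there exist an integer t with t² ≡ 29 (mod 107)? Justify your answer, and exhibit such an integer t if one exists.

t = 52

Take t = 52. Then 52² = 2704 = 25·107 + 29, so 52² ≡ 29 (mod 107).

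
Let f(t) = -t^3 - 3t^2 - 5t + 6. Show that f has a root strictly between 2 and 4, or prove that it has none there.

f(2) = -24 and f(4) = -126, both negative.
f'(t) = -3t^2 - 6t - 5 has discriminant (-6)² − 4·(-3)·(-5) = -24 < 0, so f' has no real roots and is negative for every real t.
So f is strictly decreasing; between 2 and 4 its values lie between f(2) = -24 and f(4) = -126, all negative. Therefore f has no root in (2, 4).

No such root exists.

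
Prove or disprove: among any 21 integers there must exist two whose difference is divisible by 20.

Yes, this is always true.

Partition the integers by their residue mod 20; there are 20 classes.
Placing 21 integers into 20 classes, some class receives at least two — say a and b.
Then a ≡ b (mod 20), i.e. 20 ∣ (a − b).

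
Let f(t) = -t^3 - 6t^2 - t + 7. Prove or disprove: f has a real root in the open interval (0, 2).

Yes, f has a root in the interval.

f(0) = 7 and f(2) = -27, which have opposite signs.
As a polynomial, f is continuous on every closed interval.
By the Intermediate Value Theorem, f takes the value 0 somewhere in the open interval.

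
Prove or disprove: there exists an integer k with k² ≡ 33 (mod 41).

k = 19

k = 19 works: 19² = 361, and 361 − 33 = 328 = 8·41.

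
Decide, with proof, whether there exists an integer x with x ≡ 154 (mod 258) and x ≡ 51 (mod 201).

gcd(258, 201) = 3. If x ≡ 154 (mod 258) and x ≡ 51 (mod 201), then x ≡ 154 (mod 3) and x ≡ 51 (mod 3).
These are incompatible: 154 − 51 = 103 is not divisible by 3.
Therefore no such x exists.

No such integer exists.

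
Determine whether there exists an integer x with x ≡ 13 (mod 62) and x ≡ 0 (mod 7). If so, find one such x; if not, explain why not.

Since 62 and 7 share no common factor, CRT says the pair of congruences has a solution (unique mod 434).
Any solution of the first congruence is x = 13 + 62t; substituting into the second, 62t ≡ 0 − 13 ≡ 1 (mod 7).
62 ≡ 6 (mod 7), so this reads 6t ≡ 1 (mod 7). Invert 6 mod 7 by the Euclidean algorithm: 7 = 1·6 + 1, 6 = 6·1 + 0; back-substituting, 1 = 7 − 1·6. Hence 6·(-1) ≡ 1, so 6⁻¹ ≡ -1 ≡ 6 (mod 7).
Multiplying by 6: t ≡ 6·1 = 6 (mod 7).
With t = 6: x = 13 + 62·6 = 385.
Verify: 385 = 6·62 + 13 and 385 = 55·7 + 0. ✓

x = 385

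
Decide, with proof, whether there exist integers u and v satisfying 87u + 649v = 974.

u = 511, v = -67

87 and 649 are coprime, so 87u + 649v ranges over all of ℤ.
Euclidean algorithm: 649 = 7·87 + 40, 87 = 2·40 + 7, 40 = 5·7 + 5, 7 = 1·5 + 2, 5 = 2·2 + 1, 2 = 2·1 + 0.
Working back up the chain: 1 = 5 − 2·2 = 5 − 2·(7 − 1·5) = −2·7 + 3·5 = −2·7 + 3·(40 − 5·7) = 3·40 − 17·7 = 3·40 − 17·(87 − 2·40) = −17·87 + 37·40 = −17·87 + 37·(649 − 7·87) = 37·649 − 276·87. So 87·(-276) + 649·37 = 1.
Times 974: 87·(-268824) + 649·36038 = 974, so (-268824, 36038) solves it.
The general solution is u = -268824 + 649k, v = 36038 − 87k; taking k = 415 gives the smaller pair u = 511, v = -67.
Indeed 87·511 + 649·(-67) = 44457 − 43483 = 974.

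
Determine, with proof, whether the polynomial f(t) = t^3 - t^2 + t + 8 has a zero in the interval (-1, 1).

No.

Evaluate at the endpoints: f(-1) = 5, f(1) = 9 — same sign (positive).
The derivative f'(t) = 3t^2 - 2t + 1 is a quadratic with discriminant (-2)² − 4·3·1 = -8 < 0; it never vanishes, so it is always positive (sign of the leading coefficient).
So f is strictly increasing; between -1 and 1 its values lie between f(-1) = 5 and f(1) = 9, all positive. Therefore f has no root in (-1, 1).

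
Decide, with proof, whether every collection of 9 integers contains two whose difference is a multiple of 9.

No, the set {28, 29, 30, 31, 32, 33, 34, 35, 36} is a counterexample.

Take the 9 consecutive integers 28, 29, …, 36: their residues mod 9 are all distinct because 9 ≤ 9.
Any two of them differ by at most 8 < 9 and by at least 1, so no difference is a multiple of 9.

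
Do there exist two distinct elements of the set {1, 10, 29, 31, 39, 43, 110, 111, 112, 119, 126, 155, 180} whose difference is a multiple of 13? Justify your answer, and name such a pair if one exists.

There is no such pair.

Two integers differ by a multiple of 13 exactly when they have the same residue mod 13. The residues are 1↦1, 10↦10, 29↦3, 31↦5, 39↦0, 43↦4, 110↦6, 111↦7, 112↦8, 119↦2, 126↦9, 155↦12, 180↦11.
All 13 residues are distinct, so no two elements differ by a multiple of 13.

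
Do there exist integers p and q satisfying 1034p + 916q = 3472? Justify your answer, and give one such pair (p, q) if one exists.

p = 76, q = -82

Since gcd(1034, 916) = 2 and 3472 = 2·1736, Bézout's identity guarantees a solution.
Dividing through by 2 reduces the equation to 517p + 458q = 1736.
Dividing repeatedly: 517 = 1·458 + 59, 458 = 7·59 + 45, 59 = 1·45 + 14, 45 = 3·14 + 3, 14 = 4·3 + 2, 3 = 1·2 + 1, 2 = 2·1 + 0.
Back-substituting, 1 = 3 − 1·2 = 3 − (14 − 4·3) = −14 + 5·3 = −14 + 5·(45 − 3·14) = 5·45 − 16·14 = 5·45 − 16·(59 − 1·45) = −16·59 + 21·45 = −16·59 + 21·(458 − 7·59) = 21·458 − 163·59 = 21·458 − 163·(517 − 1·458) = −163·517 + 184·458; that is, 517·(-163) + 458·184 = 1.
Scaling by 1736 gives the particular solution (p, q) = (-282968, 319424).
Shifting by a multiple of (458, −517) keeps it a solution: p = -282968 + 618·458 = 76, q = 319424 − 618·517 = -82.
Check: 1034·76 + 916·(-82) = 78584 − 75112 = 3472. ✓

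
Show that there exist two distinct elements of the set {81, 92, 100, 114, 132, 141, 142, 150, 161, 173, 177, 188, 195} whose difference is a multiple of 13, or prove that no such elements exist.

No, no such pair exists.

Two integers differ by a multiple of 13 exactly when they have the same residue mod 13. The residues are 81↦3, 92↦1, 100↦9, 114↦10, 132↦2, 141↦11, 142↦12, 150↦7, 161↦5, 173↦4, 177↦8, 188↦6, 195↦0.
These 13 residues are pairwise different, hence no difference of two elements is divisible by 13.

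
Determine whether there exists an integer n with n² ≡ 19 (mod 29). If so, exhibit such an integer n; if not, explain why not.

29 is prime, so by Euler's criterion 19 is a square mod 29 iff 19^((29−1)/2) = 19^14 ≡ 1 (mod 29).
Squaring successively (mod 29): 19^2 = 361 ≡ 13; 19^4 ≡ 13² = 169 ≡ 24; 19^8 ≡ 24² = 576 ≡ 25.
Since 14 = 8 + 4 + 2, 19^14 ≡ 25 · 24 · 13; multiplying out mod 29: 25·24 = 600 ≡ 20, then 20·13 = 260 ≡ 28. Thus 19^14 ≡ 28 ≡ −1 (mod 29).
The value −1 means 19 is a non-residue modulo 29, so n² ≡ 19 (mod 29) is impossible.

No, no such integer exists.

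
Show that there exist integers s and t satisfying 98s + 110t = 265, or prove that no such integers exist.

gcd(98, 110) = 2, so every integer of the form 98s + 110t is a multiple of 2.
However 265 leaves remainder 1 on division by 2.
So the equation is unsolvable over ℤ.

No such integers exist.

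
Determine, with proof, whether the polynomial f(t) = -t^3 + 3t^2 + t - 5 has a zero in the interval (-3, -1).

f(-3) = 46 and f(-1) = -2, which have opposite signs.
Since f is a polynomial it is continuous on [-3, -1].
By the Intermediate Value Theorem, f takes the value 0 somewhere in the open interval.

Such a root exists.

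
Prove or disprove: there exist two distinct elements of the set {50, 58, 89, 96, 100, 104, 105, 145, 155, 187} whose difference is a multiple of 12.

No such pair exists.

Two integers differ by a multiple of 12 exactly when they have the same residue mod 12. The residues are 50↦2, 58↦10, 89↦5, 96↦0, 100↦4, 104↦8, 105↦9, 145↦1, 155↦11, 187↦7.
All 10 residues are distinct, so no two elements differ by a multiple of 12.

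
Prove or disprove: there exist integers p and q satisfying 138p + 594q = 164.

No, no such integers exist.

gcd(138, 594) = 6, so every integer of the form 138p + 594q is a multiple of 6.
However 164 leaves remainder 2 on division by 6.
Therefore 138p + 594q = 164 has no solution in integers.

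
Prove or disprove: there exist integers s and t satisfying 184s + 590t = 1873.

No such integers exist.

Any value of 184s + 590t is a multiple of gcd(184, 590) = 2.
However 1873 leaves remainder 1 on division by 2.
So the equation is unsolvable over ℤ.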